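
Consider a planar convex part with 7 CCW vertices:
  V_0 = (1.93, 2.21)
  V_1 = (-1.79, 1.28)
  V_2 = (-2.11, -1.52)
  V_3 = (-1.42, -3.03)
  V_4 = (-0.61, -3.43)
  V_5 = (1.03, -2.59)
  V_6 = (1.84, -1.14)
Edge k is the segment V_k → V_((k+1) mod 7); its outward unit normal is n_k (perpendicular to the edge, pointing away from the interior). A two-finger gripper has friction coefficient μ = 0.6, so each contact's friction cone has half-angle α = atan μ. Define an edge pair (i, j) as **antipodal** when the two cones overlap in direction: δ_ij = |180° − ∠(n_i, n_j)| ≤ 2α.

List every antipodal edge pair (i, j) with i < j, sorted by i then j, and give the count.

count = 8; pairs: (0,3), (0,4), (0,5), (1,4), (1,5), (1,6), (2,5), (2,6)

α = atan 0.6 = 30.96°;  2α = 61.93°
n_0 = (-0.2425, +0.9701)
n_1 = (-0.9935, +0.1135)
n_2 = (-0.9095, -0.4156)
n_3 = (-0.4428, -0.8966)
n_4 = (+0.4559, -0.8900)
n_5 = (+0.8730, -0.4877)
n_6 = (+0.9996, -0.0269)
  (0,1): δ = 110.56°  ·
  (0,2): δ = 79.48°  ·
  (0,3): δ = 40.32°  ✓
  (0,4): δ = 13.09°  ✓
  (0,5): δ = 46.78°  ✓
  (0,6): δ = 74.42°  ·
  (1,2): δ = 148.92°  ·
  (1,3): δ = 109.76°  ·
  (1,4): δ = 56.36°  ✓
  (1,5): δ = 22.67°  ✓
  (1,6): δ = 4.98°  ✓
  (2,3): δ = 140.84°  ·
  (2,4): δ = 87.44°  ·
  (2,5): δ = 53.75°  ✓
  (2,6): δ = 26.10°  ✓
  (3,4): δ = 126.60°  ·
  (3,5): δ = 92.91°  ·
  (3,6): δ = 65.26°  ·
  (4,5): δ = 146.31°  ·
  (4,6): δ = 118.66°  ·
  (5,6): δ = 152.35°  ·
antipodal pairs: 8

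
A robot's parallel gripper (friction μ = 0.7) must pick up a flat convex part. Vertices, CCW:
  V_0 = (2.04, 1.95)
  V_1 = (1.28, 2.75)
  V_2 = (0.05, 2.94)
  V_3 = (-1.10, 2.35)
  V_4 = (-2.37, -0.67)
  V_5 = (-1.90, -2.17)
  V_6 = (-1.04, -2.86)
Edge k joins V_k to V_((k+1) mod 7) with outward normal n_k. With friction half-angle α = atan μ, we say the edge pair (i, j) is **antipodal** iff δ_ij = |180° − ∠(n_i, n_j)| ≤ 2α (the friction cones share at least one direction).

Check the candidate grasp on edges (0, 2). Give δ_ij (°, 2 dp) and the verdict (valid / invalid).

α = atan 0.7 = 34.99°;  2α = 69.98°
edge 0: e_0 = (-0.76, +0.80);  n_0 = (+0.7250, +0.6887)
edge 2: e_2 = (-1.15, -0.59);  n_2 = (-0.4565, +0.8897)
∠(n_0, n_2) = 73.63°
δ = |180° − 73.63°| = 106.37°
106.37° > 2α = 69.98°  →  invalid

δ = 106.37°, invalid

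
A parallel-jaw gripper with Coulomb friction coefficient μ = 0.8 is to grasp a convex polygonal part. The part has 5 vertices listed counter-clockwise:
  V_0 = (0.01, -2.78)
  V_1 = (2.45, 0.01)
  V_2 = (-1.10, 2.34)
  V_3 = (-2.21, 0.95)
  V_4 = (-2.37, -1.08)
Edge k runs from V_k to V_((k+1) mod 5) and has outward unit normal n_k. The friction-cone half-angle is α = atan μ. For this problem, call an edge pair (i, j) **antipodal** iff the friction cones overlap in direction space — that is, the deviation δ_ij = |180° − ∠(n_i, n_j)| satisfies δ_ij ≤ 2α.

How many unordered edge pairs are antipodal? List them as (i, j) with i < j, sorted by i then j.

count = 4; pairs: (0,2), (0,3), (1,3), (1,4)

α = atan 0.8 = 38.66°;  2α = 77.32°
n_0 = (+0.7527, -0.6583)
n_1 = (+0.5487, +0.8360)
n_2 = (-0.7814, +0.6240)
n_3 = (-0.9969, +0.0786)
n_4 = (-0.5812, -0.8137)
  (0,1): δ = 82.11°  ·
  (0,2): δ = 2.56°  ✓
  (0,3): δ = 36.66°  ✓
  (0,4): δ = 95.63°  ·
  (1,2): δ = 95.33°  ·
  (1,3): δ = 61.23°  ✓
  (1,4): δ = 2.26°  ✓
  (2,3): δ = 145.90°  ·
  (2,4): δ = 86.93°  ·
  (3,4): δ = 121.03°  ·
antipodal pairs: 4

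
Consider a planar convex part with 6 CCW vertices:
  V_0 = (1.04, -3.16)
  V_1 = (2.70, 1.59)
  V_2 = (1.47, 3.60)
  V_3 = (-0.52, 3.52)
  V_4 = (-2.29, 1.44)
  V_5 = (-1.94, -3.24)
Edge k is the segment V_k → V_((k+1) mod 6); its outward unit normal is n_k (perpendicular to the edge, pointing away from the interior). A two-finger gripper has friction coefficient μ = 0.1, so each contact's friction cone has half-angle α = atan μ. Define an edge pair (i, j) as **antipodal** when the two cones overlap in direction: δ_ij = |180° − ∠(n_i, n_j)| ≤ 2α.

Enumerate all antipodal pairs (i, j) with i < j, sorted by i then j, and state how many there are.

count = 1; pairs: (2,5)

α = atan 0.1 = 5.71°;  2α = 11.42°
n_0 = (+0.9440, -0.3299)
n_1 = (+0.8530, +0.5220)
n_2 = (-0.0402, +0.9992)
n_3 = (-0.7616, +0.6481)
n_4 = (-0.9972, -0.0746)
n_5 = (+0.0268, -0.9996)
  (0,1): δ = 129.27°  ·
  (0,2): δ = 68.43°  ·
  (0,3): δ = 21.13°  ·
  (0,4): δ = 23.54°  ·
  (0,5): δ = 110.80°  ·
  (1,2): δ = 119.16°  ·
  (1,3): δ = 71.86°  ·
  (1,4): δ = 27.19°  ·
  (1,5): δ = 60.07°  ·
  (2,3): δ = 132.70°  ·
  (2,4): δ = 88.03°  ·
  (2,5): δ = 0.76°  ✓
  (3,4): δ = 135.33°  ·
  (3,5): δ = 48.07°  ·
  (4,5): δ = 92.74°  ·
antipodal pairs: 1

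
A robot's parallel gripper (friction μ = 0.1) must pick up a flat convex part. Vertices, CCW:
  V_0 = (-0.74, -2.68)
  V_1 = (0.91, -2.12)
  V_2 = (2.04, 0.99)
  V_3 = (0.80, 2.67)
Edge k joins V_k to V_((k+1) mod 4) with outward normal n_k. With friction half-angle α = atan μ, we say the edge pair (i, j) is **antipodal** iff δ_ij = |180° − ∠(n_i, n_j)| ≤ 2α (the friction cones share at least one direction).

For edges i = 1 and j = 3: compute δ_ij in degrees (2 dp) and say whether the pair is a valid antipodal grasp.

δ = 3.91°, valid

α = atan 0.1 = 5.71°;  2α = 11.42°
edge 1: e_1 = (+1.13, +3.11);  n_1 = (+0.9399, -0.3415)
edge 3: e_3 = (-1.54, -5.35);  n_3 = (-0.9610, +0.2766)
∠(n_1, n_3) = 176.09°
δ = |180° − 176.09°| = 3.91°
3.91° ≤ 2α = 11.42°  →  valid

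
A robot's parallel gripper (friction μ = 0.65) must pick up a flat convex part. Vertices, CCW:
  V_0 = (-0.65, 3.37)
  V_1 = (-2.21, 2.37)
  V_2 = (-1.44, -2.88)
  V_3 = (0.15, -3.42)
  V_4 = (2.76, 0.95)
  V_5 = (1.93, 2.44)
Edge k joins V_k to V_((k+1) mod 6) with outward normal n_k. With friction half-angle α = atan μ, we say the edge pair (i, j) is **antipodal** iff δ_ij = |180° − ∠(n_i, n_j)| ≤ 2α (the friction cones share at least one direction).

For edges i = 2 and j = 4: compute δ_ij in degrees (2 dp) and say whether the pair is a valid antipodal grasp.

δ = 42.12°, valid

α = atan 0.65 = 33.02°;  2α = 66.05°
edge 2: e_2 = (+1.59, -0.54);  n_2 = (-0.3216, -0.9469)
edge 4: e_4 = (-0.83, +1.49);  n_4 = (+0.8736, +0.4866)
∠(n_2, n_4) = 137.88°
δ = |180° − 137.88°| = 42.12°
42.12° ≤ 2α = 66.05°  →  valid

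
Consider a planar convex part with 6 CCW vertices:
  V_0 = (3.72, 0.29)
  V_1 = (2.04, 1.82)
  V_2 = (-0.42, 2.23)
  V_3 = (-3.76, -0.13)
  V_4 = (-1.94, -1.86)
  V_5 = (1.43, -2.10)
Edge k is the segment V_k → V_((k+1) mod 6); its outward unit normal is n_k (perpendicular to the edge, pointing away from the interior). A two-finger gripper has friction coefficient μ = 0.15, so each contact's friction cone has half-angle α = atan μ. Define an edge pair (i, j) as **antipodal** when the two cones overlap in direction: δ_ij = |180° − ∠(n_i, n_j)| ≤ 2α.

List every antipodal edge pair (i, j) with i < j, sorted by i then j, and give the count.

count = 3; pairs: (0,3), (1,4), (2,5)

α = atan 0.15 = 8.53°;  2α = 17.06°
n_0 = (+0.6733, +0.7393)
n_1 = (+0.1644, +0.9864)
n_2 = (-0.5771, +0.8167)
n_3 = (-0.6890, -0.7248)
n_4 = (-0.0710, -0.9975)
n_5 = (+0.7221, -0.6918)
  (0,1): δ = 147.14°  ·
  (0,2): δ = 102.43°  ·
  (0,3): δ = 1.22°  ✓
  (0,4): δ = 38.25°  ·
  (0,5): δ = 88.55°  ·
  (1,2): δ = 135.29°  ·
  (1,3): δ = 34.09°  ·
  (1,4): δ = 5.39°  ✓
  (1,5): δ = 55.69°  ·
  (2,3): δ = 78.79°  ·
  (2,4): δ = 39.32°  ·
  (2,5): δ = 10.98°  ✓
  (3,4): δ = 140.53°  ·
  (3,5): δ = 90.23°  ·
  (4,5): δ = 129.70°  ·
antipodal pairs: 3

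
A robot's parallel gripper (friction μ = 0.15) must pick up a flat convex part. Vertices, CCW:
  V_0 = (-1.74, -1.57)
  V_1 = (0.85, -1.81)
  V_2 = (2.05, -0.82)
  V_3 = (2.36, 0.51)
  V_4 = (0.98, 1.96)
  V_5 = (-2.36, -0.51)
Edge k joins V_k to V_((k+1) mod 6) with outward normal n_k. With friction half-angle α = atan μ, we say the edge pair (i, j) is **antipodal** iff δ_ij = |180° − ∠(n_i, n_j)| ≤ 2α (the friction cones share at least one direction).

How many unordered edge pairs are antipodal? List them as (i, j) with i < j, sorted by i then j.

count = 2; pairs: (1,4), (3,5)

α = atan 0.15 = 8.53°;  2α = 17.06°
n_0 = (-0.0923, -0.9957)
n_1 = (+0.6364, -0.7714)
n_2 = (+0.9739, -0.2270)
n_3 = (+0.7244, +0.6894)
n_4 = (-0.5946, +0.8040)
n_5 = (-0.8632, -0.5049)
  (0,1): δ = 135.18°  ·
  (0,2): δ = 97.83°  ·
  (0,3): δ = 41.12°  ·
  (0,4): δ = 41.78°  ·
  (0,5): δ = 125.62°  ·
  (1,2): δ = 142.64°  ·
  (1,3): δ = 85.94°  ·
  (1,4): δ = 3.04°  ✓
  (1,5): δ = 80.80°  ·
  (2,3): δ = 123.30°  ·
  (2,4): δ = 40.40°  ·
  (2,5): δ = 43.44°  ·
  (3,4): δ = 97.10°  ·
  (3,5): δ = 13.26°  ✓
  (4,5): δ = 96.16°  ·
antipodal pairs: 2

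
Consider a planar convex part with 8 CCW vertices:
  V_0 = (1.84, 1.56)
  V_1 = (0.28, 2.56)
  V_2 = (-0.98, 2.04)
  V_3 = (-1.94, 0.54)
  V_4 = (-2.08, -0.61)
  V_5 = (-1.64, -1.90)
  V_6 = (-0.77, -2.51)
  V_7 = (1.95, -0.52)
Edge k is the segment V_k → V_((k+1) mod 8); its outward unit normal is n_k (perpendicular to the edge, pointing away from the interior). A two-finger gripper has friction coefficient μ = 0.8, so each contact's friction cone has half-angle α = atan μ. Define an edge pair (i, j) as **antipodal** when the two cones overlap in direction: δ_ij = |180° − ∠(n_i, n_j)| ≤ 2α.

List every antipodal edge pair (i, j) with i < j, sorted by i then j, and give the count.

count = 14; pairs: (0,3), (0,4), (0,5), (0,6), (1,5), (1,6), (1,7), (2,6), (2,7), (3,6), (3,7), (4,6), (4,7), (5,7)

α = atan 0.8 = 38.66°;  2α = 77.32°
n_0 = (+0.5397, +0.8419)
n_1 = (-0.3815, +0.9244)
n_2 = (-0.8423, +0.5391)
n_3 = (-0.9927, +0.1208)
n_4 = (-0.9465, -0.3228)
n_5 = (-0.5741, -0.8188)
n_6 = (+0.5905, -0.8071)
n_7 = (+0.9986, +0.0528)
  (0,1): δ = 124.91°  ·
  (0,2): δ = 89.96°  ·
  (0,3): δ = 64.28°  ✓
  (0,4): δ = 38.51°  ✓
  (0,5): δ = 2.38°  ✓
  (0,6): δ = 68.85°  ✓
  (0,7): δ = 125.69°  ·
  (1,2): δ = 145.05°  ·
  (1,3): δ = 119.37°  ·
  (1,4): δ = 93.59°  ·
  (1,5): δ = 57.46°  ✓
  (1,6): δ = 13.76°  ✓
  (1,7): δ = 70.60°  ✓
  (2,3): δ = 154.32°  ·
  (2,4): δ = 128.55°  ·
  (2,5): δ = 92.42°  ·
  (2,6): δ = 21.19°  ✓
  (2,7): δ = 35.65°  ✓
  (3,4): δ = 154.23°  ·
  (3,5): δ = 118.10°  ·
  (3,6): δ = 46.87°  ✓
  (3,7): δ = 9.97°  ✓
  (4,5): δ = 143.87°  ·
  (4,6): δ = 72.64°  ✓
  (4,7): δ = 15.81°  ✓
  (5,6): δ = 108.77°  ·
  (5,7): δ = 51.94°  ✓
  (6,7): δ = 123.16°  ·
antipodal pairs: 14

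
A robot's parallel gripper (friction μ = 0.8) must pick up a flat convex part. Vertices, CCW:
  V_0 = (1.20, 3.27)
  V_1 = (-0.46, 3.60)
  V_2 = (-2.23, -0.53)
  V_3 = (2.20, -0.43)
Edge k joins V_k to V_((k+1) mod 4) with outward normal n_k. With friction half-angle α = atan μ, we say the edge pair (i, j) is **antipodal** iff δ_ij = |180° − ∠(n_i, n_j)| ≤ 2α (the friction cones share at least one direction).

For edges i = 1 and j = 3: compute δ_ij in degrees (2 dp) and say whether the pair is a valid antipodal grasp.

α = atan 0.8 = 38.66°;  2α = 77.32°
edge 1: e_1 = (-1.77, -4.13);  n_1 = (-0.9191, +0.3939)
edge 3: e_3 = (-1.00, +3.70);  n_3 = (+0.9654, +0.2609)
∠(n_1, n_3) = 141.68°
δ = |180° − 141.68°| = 38.32°
38.32° ≤ 2α = 77.32°  →  valid

δ = 38.32°, valid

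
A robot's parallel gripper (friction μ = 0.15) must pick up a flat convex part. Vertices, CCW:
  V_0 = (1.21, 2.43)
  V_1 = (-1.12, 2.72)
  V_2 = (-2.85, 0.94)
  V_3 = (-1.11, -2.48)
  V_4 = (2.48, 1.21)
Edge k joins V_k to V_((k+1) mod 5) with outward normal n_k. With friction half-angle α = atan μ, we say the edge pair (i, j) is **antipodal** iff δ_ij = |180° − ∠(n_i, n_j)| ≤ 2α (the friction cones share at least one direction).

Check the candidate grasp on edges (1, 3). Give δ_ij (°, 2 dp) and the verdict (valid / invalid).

α = atan 0.15 = 8.53°;  2α = 17.06°
edge 1: e_1 = (-1.73, -1.78);  n_1 = (-0.7171, +0.6970)
edge 3: e_3 = (+3.59, +3.69);  n_3 = (+0.7168, -0.6973)
∠(n_1, n_3) = 179.97°
δ = |180° − 179.97°| = 0.03°
0.03° ≤ 2α = 17.06°  →  valid

δ = 0.03°, valid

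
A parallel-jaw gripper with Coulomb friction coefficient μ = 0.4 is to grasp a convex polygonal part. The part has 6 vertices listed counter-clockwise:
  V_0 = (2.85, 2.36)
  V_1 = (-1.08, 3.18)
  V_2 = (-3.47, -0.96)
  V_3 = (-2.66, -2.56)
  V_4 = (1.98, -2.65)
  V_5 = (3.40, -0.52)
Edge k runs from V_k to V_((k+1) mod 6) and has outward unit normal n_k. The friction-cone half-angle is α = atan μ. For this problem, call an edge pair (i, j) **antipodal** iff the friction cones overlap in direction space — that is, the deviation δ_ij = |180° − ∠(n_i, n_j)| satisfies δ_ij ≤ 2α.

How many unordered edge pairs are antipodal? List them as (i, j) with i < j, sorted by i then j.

count = 4; pairs: (0,3), (1,4), (1,5), (2,5)

α = atan 0.4 = 21.80°;  2α = 43.60°
n_0 = (+0.2043, +0.9789)
n_1 = (-0.8660, +0.5000)
n_2 = (-0.8922, -0.4517)
n_3 = (-0.0194, -0.9998)
n_4 = (+0.8321, -0.5547)
n_5 = (+0.9822, +0.1876)
  (0,1): δ = 108.21°  ·
  (0,2): δ = 51.36°  ·
  (0,3): δ = 10.67°  ✓
  (0,4): δ = 68.10°  ·
  (0,5): δ = 112.60°  ·
  (1,2): δ = 123.15°  ·
  (1,3): δ = 61.11°  ·
  (1,4): δ = 3.69°  ✓
  (1,5): δ = 40.81°  ✓
  (2,3): δ = 117.96°  ·
  (2,4): δ = 60.54°  ·
  (2,5): δ = 16.04°  ✓
  (3,4): δ = 122.58°  ·
  (3,5): δ = 78.08°  ·
  (4,5): δ = 135.50°  ·
antipodal pairs: 4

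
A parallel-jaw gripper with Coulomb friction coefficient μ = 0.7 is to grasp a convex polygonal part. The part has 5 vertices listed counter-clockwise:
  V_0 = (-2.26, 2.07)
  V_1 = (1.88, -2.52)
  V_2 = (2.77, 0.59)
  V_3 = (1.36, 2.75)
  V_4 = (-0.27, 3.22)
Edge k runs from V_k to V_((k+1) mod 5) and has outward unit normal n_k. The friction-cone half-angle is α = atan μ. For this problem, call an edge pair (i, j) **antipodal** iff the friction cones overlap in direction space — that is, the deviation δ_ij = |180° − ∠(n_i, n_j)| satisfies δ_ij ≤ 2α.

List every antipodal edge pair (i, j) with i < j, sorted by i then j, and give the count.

α = atan 0.7 = 34.99°;  2α = 69.98°
n_0 = (-0.7426, -0.6698)
n_1 = (+0.9614, -0.2751)
n_2 = (+0.8374, +0.5466)
n_3 = (+0.2771, +0.9609)
n_4 = (-0.5004, +0.8658)
  (0,1): δ = 58.02°  ✓
  (0,2): δ = 8.91°  ✓
  (0,3): δ = 31.87°  ✓
  (0,4): δ = 77.97°  ·
  (1,2): δ = 130.89°  ·
  (1,3): δ = 90.11°  ·
  (1,4): δ = 44.01°  ✓
  (2,3): δ = 139.22°  ·
  (2,4): δ = 93.11°  ·
  (3,4): δ = 133.89°  ·
antipodal pairs: 4

count = 4; pairs: (0,1), (0,2), (0,3), (1,4)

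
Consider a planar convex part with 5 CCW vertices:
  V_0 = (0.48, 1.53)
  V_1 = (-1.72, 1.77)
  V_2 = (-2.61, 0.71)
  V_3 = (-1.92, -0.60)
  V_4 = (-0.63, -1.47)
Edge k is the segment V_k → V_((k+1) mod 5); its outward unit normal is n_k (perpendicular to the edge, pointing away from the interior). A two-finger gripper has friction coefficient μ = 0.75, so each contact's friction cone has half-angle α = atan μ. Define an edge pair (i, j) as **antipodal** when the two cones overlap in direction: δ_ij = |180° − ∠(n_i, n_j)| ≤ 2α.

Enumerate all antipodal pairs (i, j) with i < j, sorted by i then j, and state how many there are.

α = atan 0.75 = 36.87°;  2α = 73.74°
n_0 = (+0.1084, +0.9941)
n_1 = (-0.7658, +0.6430)
n_2 = (-0.8848, -0.4660)
n_3 = (-0.5591, -0.8291)
n_4 = (+0.9379, -0.3470)
  (0,1): δ = 123.79°  ·
  (0,2): δ = 56.00°  ✓
  (0,3): δ = 27.77°  ✓
  (0,4): δ = 75.92°  ·
  (1,2): δ = 112.21°  ·
  (1,3): δ = 83.98°  ·
  (1,4): δ = 19.71°  ✓
  (2,3): δ = 151.77°  ·
  (2,4): δ = 48.08°  ✓
  (3,4): δ = 76.31°  ·
antipodal pairs: 4

count = 4; pairs: (0,2), (0,3), (1,4), (2,4)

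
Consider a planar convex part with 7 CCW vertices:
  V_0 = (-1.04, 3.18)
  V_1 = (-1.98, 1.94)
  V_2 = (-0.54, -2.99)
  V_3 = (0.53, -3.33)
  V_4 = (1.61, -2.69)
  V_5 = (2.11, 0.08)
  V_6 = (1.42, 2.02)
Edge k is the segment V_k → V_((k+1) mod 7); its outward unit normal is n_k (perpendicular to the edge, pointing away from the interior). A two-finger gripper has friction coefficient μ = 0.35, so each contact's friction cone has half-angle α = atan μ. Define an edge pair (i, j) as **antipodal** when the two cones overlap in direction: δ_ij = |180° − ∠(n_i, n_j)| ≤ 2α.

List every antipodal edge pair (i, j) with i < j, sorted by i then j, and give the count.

count = 5; pairs: (0,3), (0,4), (1,4), (1,5), (2,6)

α = atan 0.35 = 19.29°;  2α = 38.58°
n_0 = (-0.7969, +0.6041)
n_1 = (-0.9599, -0.2804)
n_2 = (-0.3028, -0.9530)
n_3 = (+0.5098, -0.8603)
n_4 = (+0.9841, -0.1776)
n_5 = (+0.9422, +0.3351)
n_6 = (+0.4265, +0.9045)
  (0,1): δ = 126.55°  ·
  (0,2): δ = 70.46°  ·
  (0,3): δ = 22.18°  ✓
  (0,4): δ = 26.93°  ✓
  (0,5): δ = 56.74°  ·
  (0,6): δ = 101.92°  ·
  (1,2): δ = 123.91°  ·
  (1,3): δ = 75.63°  ·
  (1,4): δ = 26.51°  ✓
  (1,5): δ = 3.30°  ✓
  (1,6): δ = 48.47°  ·
  (2,3): δ = 131.72°  ·
  (2,4): δ = 82.60°  ·
  (2,5): δ = 52.79°  ·
  (2,6): δ = 7.62°  ✓
  (3,4): δ = 130.88°  ·
  (3,5): δ = 101.07°  ·
  (3,6): δ = 55.90°  ·
  (4,5): δ = 150.19°  ·
  (4,6): δ = 105.01°  ·
  (5,6): δ = 134.82°  ·
antipodal pairs: 5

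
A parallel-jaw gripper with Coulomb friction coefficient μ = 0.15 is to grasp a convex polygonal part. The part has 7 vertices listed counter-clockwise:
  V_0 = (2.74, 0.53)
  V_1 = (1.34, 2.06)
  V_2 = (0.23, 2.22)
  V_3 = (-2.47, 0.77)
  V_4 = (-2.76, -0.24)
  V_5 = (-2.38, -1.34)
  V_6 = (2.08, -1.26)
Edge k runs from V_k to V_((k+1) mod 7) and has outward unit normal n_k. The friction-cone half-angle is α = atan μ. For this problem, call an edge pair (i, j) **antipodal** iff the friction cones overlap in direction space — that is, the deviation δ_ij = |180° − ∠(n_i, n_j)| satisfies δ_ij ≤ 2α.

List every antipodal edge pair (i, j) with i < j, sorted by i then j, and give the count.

α = atan 0.15 = 8.53°;  2α = 17.06°
n_0 = (+0.7378, +0.6751)
n_1 = (+0.1427, +0.9898)
n_2 = (-0.4731, +0.8810)
n_3 = (-0.9612, +0.2760)
n_4 = (-0.9452, -0.3265)
n_5 = (+0.0179, -0.9998)
n_6 = (+0.9383, -0.3459)
  (0,1): δ = 140.66°  ·
  (0,2): δ = 104.22°  ·
  (0,3): δ = 58.48°  ·
  (0,4): δ = 23.40°  ·
  (0,5): δ = 48.57°  ·
  (0,6): δ = 117.30°  ·
  (1,2): δ = 143.56°  ·
  (1,3): δ = 97.82°  ·
  (1,4): δ = 62.74°  ·
  (1,5): δ = 9.23°  ✓
  (1,6): δ = 77.96°  ·
  (2,3): δ = 134.26°  ·
  (2,4): δ = 99.18°  ·
  (2,5): δ = 27.21°  ·
  (2,6): δ = 41.52°  ·
  (3,4): δ = 144.92°  ·
  (3,5): δ = 72.95°  ·
  (3,6): δ = 4.22°  ✓
  (4,5): δ = 108.03°  ·
  (4,6): δ = 39.30°  ·
  (5,6): δ = 111.27°  ·
antipodal pairs: 2

count = 2; pairs: (1,5), (3,6)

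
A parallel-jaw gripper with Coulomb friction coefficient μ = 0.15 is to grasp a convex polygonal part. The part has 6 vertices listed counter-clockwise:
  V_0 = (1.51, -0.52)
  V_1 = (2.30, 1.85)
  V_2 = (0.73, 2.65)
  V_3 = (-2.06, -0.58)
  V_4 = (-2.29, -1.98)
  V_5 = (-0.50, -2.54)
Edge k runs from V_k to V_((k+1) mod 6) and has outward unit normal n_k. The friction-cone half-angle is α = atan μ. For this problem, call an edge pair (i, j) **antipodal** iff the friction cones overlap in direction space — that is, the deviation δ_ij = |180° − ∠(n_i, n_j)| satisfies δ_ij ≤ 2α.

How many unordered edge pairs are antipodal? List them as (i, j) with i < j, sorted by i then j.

α = atan 0.15 = 8.53°;  2α = 17.06°
n_0 = (+0.9487, -0.3162)
n_1 = (+0.4540, +0.8910)
n_2 = (-0.7568, +0.6537)
n_3 = (-0.9868, +0.1621)
n_4 = (-0.2986, -0.9544)
n_5 = (+0.7089, -0.7054)
  (0,1): δ = 98.57°  ·
  (0,2): δ = 22.38°  ·
  (0,3): δ = 9.11°  ✓
  (0,4): δ = 91.06°  ·
  (0,5): δ = 153.58°  ·
  (1,2): δ = 103.82°  ·
  (1,3): δ = 72.33°  ·
  (1,4): δ = 9.63°  ✓
  (1,5): δ = 72.14°  ·
  (2,3): δ = 148.51°  ·
  (2,4): δ = 66.55°  ·
  (2,5): δ = 4.04°  ✓
  (3,4): δ = 98.04°  ·
  (3,5): δ = 35.53°  ·
  (4,5): δ = 117.49°  ·
antipodal pairs: 3

count = 3; pairs: (0,3), (1,4), (2,5)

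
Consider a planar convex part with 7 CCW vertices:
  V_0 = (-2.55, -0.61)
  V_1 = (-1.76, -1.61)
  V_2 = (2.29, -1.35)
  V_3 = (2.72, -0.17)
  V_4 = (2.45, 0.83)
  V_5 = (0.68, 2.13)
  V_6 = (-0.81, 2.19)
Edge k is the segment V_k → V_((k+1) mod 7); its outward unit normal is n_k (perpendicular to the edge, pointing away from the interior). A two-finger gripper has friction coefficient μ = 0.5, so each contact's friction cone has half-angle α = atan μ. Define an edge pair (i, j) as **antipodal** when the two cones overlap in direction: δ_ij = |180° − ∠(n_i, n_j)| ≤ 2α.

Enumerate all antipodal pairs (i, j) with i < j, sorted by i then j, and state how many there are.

count = 7; pairs: (0,3), (0,4), (0,5), (1,4), (1,5), (2,6), (3,6)

α = atan 0.5 = 26.57°;  2α = 53.13°
n_0 = (-0.7847, -0.6199)
n_1 = (+0.0641, -0.9979)
n_2 = (+0.9396, -0.3424)
n_3 = (+0.9654, +0.2607)
n_4 = (+0.5920, +0.8060)
n_5 = (+0.0402, +0.9992)
n_6 = (-0.8494, +0.5278)
  (0,1): δ = 124.64°  ·
  (0,2): δ = 58.33°  ·
  (0,3): δ = 23.20°  ✓
  (0,4): δ = 15.40°  ✓
  (0,5): δ = 49.39°  ✓
  (0,6): δ = 109.83°  ·
  (1,2): δ = 113.70°  ·
  (1,3): δ = 78.56°  ·
  (1,4): δ = 39.97°  ✓
  (1,5): δ = 5.98°  ✓
  (1,6): δ = 54.47°  ·
  (2,3): δ = 144.87°  ·
  (2,4): δ = 106.27°  ·
  (2,5): δ = 72.28°  ·
  (2,6): δ = 11.84°  ✓
  (3,4): δ = 141.41°  ·
  (3,5): δ = 107.42°  ·
  (3,6): δ = 46.97°  ✓
  (4,5): δ = 146.01°  ·
  (4,6): δ = 85.56°  ·
  (5,6): δ = 119.55°  ·
antipodal pairs: 7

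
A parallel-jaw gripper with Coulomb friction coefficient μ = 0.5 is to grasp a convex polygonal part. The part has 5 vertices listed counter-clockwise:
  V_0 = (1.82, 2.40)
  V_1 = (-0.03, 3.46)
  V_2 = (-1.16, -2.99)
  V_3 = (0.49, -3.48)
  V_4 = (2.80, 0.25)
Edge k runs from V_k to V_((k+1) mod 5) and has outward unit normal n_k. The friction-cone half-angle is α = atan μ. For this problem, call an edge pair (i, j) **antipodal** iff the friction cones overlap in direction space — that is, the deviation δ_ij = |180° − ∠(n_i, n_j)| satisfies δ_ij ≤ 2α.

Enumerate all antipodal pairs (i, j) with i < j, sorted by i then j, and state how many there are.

count = 4; pairs: (0,2), (1,3), (1,4), (2,4)

α = atan 0.5 = 26.57°;  2α = 53.13°
n_0 = (+0.4971, +0.8677)
n_1 = (-0.9850, +0.1726)
n_2 = (-0.2847, -0.9586)
n_3 = (+0.8502, -0.5265)
n_4 = (+0.9099, +0.4148)
  (0,1): δ = 70.13°  ·
  (0,2): δ = 13.27°  ✓
  (0,3): δ = 88.04°  ·
  (0,4): δ = 144.32°  ·
  (1,2): δ = 96.60°  ·
  (1,3): δ = 21.83°  ✓
  (1,4): δ = 34.44°  ✓
  (2,3): δ = 105.23°  ·
  (2,4): δ = 48.96°  ✓
  (3,4): δ = 123.73°  ·
antipodal pairs: 4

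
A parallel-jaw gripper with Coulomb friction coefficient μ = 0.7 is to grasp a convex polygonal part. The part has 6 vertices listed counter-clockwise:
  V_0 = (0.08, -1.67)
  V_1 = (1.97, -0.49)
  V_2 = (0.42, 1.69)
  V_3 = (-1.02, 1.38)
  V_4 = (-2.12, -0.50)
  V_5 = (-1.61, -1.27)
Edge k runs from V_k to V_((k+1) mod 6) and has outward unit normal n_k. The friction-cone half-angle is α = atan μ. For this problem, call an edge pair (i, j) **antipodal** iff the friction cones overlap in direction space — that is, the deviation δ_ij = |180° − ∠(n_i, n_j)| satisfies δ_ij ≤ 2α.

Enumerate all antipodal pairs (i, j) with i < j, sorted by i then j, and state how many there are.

α = atan 0.7 = 34.99°;  2α = 69.98°
n_0 = (+0.5296, -0.8483)
n_1 = (+0.8150, +0.5795)
n_2 = (-0.2105, +0.9776)
n_3 = (-0.8631, +0.5050)
n_4 = (-0.8337, -0.5522)
n_5 = (-0.2303, -0.9731)
  (0,1): δ = 86.56°  ·
  (0,2): δ = 19.83°  ✓
  (0,3): δ = 27.69°  ✓
  (0,4): δ = 91.54°  ·
  (0,5): δ = 134.71°  ·
  (1,2): δ = 113.26°  ·
  (1,3): δ = 65.75°  ✓
  (1,4): δ = 1.90°  ✓
  (1,5): δ = 41.27°  ✓
  (2,3): δ = 132.48°  ·
  (2,4): δ = 68.63°  ✓
  (2,5): δ = 25.47°  ✓
  (3,4): δ = 116.15°  ·
  (3,5): δ = 72.98°  ·
  (4,5): δ = 136.83°  ·
antipodal pairs: 7

count = 7; pairs: (0,2), (0,3), (1,3), (1,4), (1,5), (2,4), (2,5)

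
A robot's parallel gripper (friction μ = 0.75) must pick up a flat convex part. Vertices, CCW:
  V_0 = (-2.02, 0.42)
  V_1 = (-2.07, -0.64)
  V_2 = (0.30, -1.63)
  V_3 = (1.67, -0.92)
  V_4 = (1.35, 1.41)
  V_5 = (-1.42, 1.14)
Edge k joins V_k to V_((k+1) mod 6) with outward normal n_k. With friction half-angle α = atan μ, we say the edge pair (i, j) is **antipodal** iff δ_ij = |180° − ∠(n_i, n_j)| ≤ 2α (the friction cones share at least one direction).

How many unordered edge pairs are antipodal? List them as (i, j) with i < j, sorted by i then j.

count = 8; pairs: (0,2), (0,3), (1,3), (1,4), (1,5), (2,4), (2,5), (3,5)

α = atan 0.75 = 36.87°;  2α = 73.74°
n_0 = (-0.9989, +0.0471)
n_1 = (-0.3854, -0.9227)
n_2 = (+0.4601, -0.8879)
n_3 = (+0.9907, +0.1361)
n_4 = (-0.0970, +0.9953)
n_5 = (-0.7682, +0.6402)
  (0,1): δ = 109.97°  ·
  (0,2): δ = 59.90°  ✓
  (0,3): δ = 10.52°  ✓
  (0,4): δ = 98.27°  ·
  (0,5): δ = 142.90°  ·
  (1,2): δ = 129.93°  ·
  (1,3): δ = 59.51°  ✓
  (1,4): δ = 28.24°  ✓
  (1,5): δ = 72.87°  ✓
  (2,3): δ = 109.58°  ·
  (2,4): δ = 21.83°  ✓
  (2,5): δ = 22.80°  ✓
  (3,4): δ = 92.25°  ·
  (3,5): δ = 47.63°  ✓
  (4,5): δ = 135.37°  ·
antipodal pairs: 8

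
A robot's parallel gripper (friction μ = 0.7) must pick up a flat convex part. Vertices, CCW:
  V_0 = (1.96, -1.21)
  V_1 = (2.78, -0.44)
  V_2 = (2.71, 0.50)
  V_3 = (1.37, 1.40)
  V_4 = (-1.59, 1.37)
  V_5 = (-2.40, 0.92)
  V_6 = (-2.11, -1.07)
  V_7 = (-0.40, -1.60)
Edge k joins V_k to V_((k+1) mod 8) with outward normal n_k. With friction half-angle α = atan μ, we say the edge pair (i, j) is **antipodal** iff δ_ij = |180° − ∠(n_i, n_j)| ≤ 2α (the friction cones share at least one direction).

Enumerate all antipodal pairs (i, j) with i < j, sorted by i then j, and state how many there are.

count = 13; pairs: (0,3), (0,4), (0,5), (1,4), (1,5), (1,6), (2,5), (2,6), (2,7), (3,6), (3,7), (4,6), (4,7)

α = atan 0.7 = 34.99°;  2α = 69.98°
n_0 = (+0.6845, -0.7290)
n_1 = (+0.9972, +0.0743)
n_2 = (+0.5576, +0.8301)
n_3 = (-0.0101, +0.9999)
n_4 = (-0.4856, +0.8742)
n_5 = (-0.9895, -0.1442)
n_6 = (-0.2960, -0.9552)
n_7 = (+0.1630, -0.9866)
  (0,1): δ = 128.94°  ·
  (0,2): δ = 77.09°  ·
  (0,3): δ = 42.62°  ✓
  (0,4): δ = 14.14°  ✓
  (0,5): δ = 55.09°  ✓
  (0,6): δ = 119.58°  ·
  (0,7): δ = 146.18°  ·
  (1,2): δ = 128.15°  ·
  (1,3): δ = 93.68°  ·
  (1,4): δ = 65.20°  ✓
  (1,5): δ = 4.03°  ✓
  (1,6): δ = 68.52°  ✓
  (1,7): δ = 95.12°  ·
  (2,3): δ = 145.53°  ·
  (2,4): δ = 117.06°  ·
  (2,5): δ = 47.82°  ✓
  (2,6): δ = 16.67°  ✓
  (2,7): δ = 43.27°  ✓
  (3,4): δ = 151.53°  ·
  (3,5): δ = 82.29°  ·
  (3,6): δ = 17.80°  ✓
  (3,7): δ = 8.80°  ✓
  (4,5): δ = 110.76°  ·
  (4,6): δ = 46.27°  ✓
  (4,7): δ = 19.67°  ✓
  (5,6): δ = 115.51°  ·
  (5,7): δ = 88.91°  ·
  (6,7): δ = 153.40°  ·
antipodal pairs: 13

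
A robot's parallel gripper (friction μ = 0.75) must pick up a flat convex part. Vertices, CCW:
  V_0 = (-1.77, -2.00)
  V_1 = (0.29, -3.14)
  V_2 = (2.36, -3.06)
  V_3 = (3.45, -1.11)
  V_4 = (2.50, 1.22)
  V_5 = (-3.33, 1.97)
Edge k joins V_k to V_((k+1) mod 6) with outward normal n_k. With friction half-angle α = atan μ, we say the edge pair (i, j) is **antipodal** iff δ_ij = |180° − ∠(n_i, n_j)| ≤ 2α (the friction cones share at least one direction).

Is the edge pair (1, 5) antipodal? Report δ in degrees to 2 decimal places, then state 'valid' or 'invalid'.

α = atan 0.75 = 36.87°;  2α = 73.74°
edge 1: e_1 = (+2.07, +0.08);  n_1 = (+0.0386, -0.9993)
edge 5: e_5 = (+1.56, -3.97);  n_5 = (-0.9307, -0.3657)
∠(n_1, n_5) = 70.76°
δ = |180° − 70.76°| = 109.24°
109.24° > 2α = 73.74°  →  invalid

δ = 109.24°, invalid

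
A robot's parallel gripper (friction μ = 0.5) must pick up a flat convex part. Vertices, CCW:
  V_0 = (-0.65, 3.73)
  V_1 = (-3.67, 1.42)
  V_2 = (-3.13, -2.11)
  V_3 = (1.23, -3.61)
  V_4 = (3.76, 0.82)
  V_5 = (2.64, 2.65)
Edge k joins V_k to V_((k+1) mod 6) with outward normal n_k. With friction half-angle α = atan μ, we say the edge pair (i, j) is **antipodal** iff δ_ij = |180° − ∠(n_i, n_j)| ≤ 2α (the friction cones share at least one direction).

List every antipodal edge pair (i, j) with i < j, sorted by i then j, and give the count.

α = atan 0.5 = 26.57°;  2α = 53.13°
n_0 = (-0.6075, +0.7943)
n_1 = (-0.9885, -0.1512)
n_2 = (-0.3253, -0.9456)
n_3 = (+0.8684, -0.4959)
n_4 = (+0.8529, +0.5220)
n_5 = (+0.3119, +0.9501)
  (0,1): δ = 118.72°  ·
  (0,2): δ = 56.40°  ·
  (0,3): δ = 22.86°  ✓
  (0,4): δ = 84.06°  ·
  (0,5): δ = 124.41°  ·
  (1,2): δ = 117.68°  ·
  (1,3): δ = 38.43°  ✓
  (1,4): δ = 22.77°  ✓
  (1,5): δ = 63.13°  ·
  (2,3): δ = 100.75°  ·
  (2,4): δ = 39.55°  ✓
  (2,5): δ = 0.81°  ✓
  (3,4): δ = 118.80°  ·
  (3,5): δ = 78.44°  ·
  (4,5): δ = 139.64°  ·
antipodal pairs: 5

count = 5; pairs: (0,3), (1,3), (1,4), (2,4), (2,5)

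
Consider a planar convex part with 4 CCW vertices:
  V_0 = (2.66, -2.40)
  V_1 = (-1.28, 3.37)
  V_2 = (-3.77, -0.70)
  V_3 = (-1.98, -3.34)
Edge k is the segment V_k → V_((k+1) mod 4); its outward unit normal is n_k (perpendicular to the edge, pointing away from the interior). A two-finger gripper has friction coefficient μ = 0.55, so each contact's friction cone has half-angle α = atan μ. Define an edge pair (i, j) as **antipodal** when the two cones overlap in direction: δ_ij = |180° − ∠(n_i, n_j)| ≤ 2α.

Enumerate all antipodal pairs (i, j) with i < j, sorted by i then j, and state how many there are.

α = atan 0.55 = 28.81°;  2α = 57.62°
n_0 = (+0.8258, +0.5639)
n_1 = (-0.8530, +0.5219)
n_2 = (-0.8277, -0.5612)
n_3 = (+0.1986, -0.9801)
  (0,1): δ = 65.78°  ·
  (0,2): δ = 0.19°  ✓
  (0,3): δ = 67.13°  ·
  (1,2): δ = 114.40°  ·
  (1,3): δ = 47.09°  ✓
  (2,3): δ = 112.69°  ·
antipodal pairs: 2

count = 2; pairs: (0,2), (1,3)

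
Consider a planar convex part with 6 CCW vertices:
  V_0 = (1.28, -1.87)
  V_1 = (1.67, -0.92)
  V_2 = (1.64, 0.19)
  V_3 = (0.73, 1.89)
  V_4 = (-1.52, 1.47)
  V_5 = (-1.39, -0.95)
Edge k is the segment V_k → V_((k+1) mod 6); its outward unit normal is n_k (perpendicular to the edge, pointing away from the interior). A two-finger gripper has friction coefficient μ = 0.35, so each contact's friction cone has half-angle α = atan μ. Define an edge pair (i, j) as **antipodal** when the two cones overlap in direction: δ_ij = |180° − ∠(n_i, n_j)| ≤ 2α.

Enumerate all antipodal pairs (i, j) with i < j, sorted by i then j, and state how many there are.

count = 4; pairs: (0,4), (1,4), (2,4), (3,5)

α = atan 0.35 = 19.29°;  2α = 38.58°
n_0 = (+0.9251, -0.3798)
n_1 = (+0.9996, +0.0270)
n_2 = (+0.8816, +0.4719)
n_3 = (-0.1835, +0.9830)
n_4 = (-0.9986, -0.0536)
n_5 = (-0.3258, -0.9454)
  (0,1): δ = 156.13°  ·
  (0,2): δ = 129.52°  ·
  (0,3): δ = 57.11°  ·
  (0,4): δ = 25.39°  ✓
  (0,5): δ = 93.31°  ·
  (1,2): δ = 153.39°  ·
  (1,3): δ = 80.97°  ·
  (1,4): δ = 1.53°  ✓
  (1,5): δ = 69.44°  ·
  (2,3): δ = 107.59°  ·
  (2,4): δ = 25.08°  ✓
  (2,5): δ = 42.83°  ·
  (3,4): δ = 97.50°  ·
  (3,5): δ = 29.59°  ✓
  (4,5): δ = 112.09°  ·
antipodal pairs: 4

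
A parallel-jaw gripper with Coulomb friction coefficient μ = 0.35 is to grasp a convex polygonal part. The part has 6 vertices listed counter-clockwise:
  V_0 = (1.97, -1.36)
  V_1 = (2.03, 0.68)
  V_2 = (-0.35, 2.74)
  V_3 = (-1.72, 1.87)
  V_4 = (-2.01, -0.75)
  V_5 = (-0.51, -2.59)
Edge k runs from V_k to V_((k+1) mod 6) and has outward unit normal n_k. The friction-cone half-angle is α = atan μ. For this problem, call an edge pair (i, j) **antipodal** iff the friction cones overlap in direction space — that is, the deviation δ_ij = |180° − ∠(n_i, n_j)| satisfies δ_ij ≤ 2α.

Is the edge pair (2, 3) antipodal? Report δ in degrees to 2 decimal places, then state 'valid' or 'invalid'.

δ = 128.73°, invalid

α = atan 0.35 = 19.29°;  2α = 38.58°
edge 2: e_2 = (-1.37, -0.87);  n_2 = (-0.5361, +0.8442)
edge 3: e_3 = (-0.29, -2.62);  n_3 = (-0.9939, +0.1100)
∠(n_2, n_3) = 51.27°
δ = |180° − 51.27°| = 128.73°
128.73° > 2α = 38.58°  →  invalid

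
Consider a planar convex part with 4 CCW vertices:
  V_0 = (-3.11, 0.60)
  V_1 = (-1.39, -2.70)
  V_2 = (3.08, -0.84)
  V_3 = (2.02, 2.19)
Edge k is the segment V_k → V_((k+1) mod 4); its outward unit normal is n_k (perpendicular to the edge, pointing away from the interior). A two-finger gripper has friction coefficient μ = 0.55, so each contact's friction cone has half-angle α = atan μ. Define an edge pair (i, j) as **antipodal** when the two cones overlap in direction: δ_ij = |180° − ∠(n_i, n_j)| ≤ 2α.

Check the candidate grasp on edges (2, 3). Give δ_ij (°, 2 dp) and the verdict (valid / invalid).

δ = 92.06°, invalid

α = atan 0.55 = 28.81°;  2α = 57.62°
edge 2: e_2 = (-1.06, +3.03);  n_2 = (+0.9439, +0.3302)
edge 3: e_3 = (-5.13, -1.59);  n_3 = (-0.2960, +0.9552)
∠(n_2, n_3) = 87.94°
δ = |180° − 87.94°| = 92.06°
92.06° > 2α = 57.62°  →  invalid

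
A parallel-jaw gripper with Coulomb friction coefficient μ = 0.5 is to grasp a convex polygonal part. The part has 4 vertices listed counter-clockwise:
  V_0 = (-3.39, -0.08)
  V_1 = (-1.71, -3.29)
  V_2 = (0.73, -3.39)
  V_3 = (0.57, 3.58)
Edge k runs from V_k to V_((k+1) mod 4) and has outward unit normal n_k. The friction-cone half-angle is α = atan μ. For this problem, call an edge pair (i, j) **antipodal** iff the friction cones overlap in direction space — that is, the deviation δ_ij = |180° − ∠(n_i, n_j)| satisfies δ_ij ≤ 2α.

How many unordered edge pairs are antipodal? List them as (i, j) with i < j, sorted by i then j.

α = atan 0.5 = 26.57°;  2α = 53.13°
n_0 = (-0.8860, -0.4637)
n_1 = (-0.0409, -0.9992)
n_2 = (+0.9997, +0.0229)
n_3 = (-0.6787, +0.7344)
  (0,1): δ = 119.97°  ·
  (0,2): δ = 26.31°  ✓
  (0,3): δ = 105.12°  ·
  (1,2): δ = 86.34°  ·
  (1,3): δ = 45.09°  ✓
  (2,3): δ = 48.57°  ✓
antipodal pairs: 3

count = 3; pairs: (0,2), (1,3), (2,3)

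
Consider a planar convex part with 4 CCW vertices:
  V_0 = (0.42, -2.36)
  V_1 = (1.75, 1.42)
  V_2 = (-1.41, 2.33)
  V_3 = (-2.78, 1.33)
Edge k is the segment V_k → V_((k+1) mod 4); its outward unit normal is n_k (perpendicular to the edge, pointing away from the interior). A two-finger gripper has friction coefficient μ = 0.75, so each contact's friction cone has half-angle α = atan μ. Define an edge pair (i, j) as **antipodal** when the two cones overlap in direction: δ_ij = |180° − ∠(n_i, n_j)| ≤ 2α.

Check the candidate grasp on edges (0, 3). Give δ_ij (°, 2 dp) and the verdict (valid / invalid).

δ = 60.32°, valid

α = atan 0.75 = 36.87°;  2α = 73.74°
edge 0: e_0 = (+1.33, +3.78);  n_0 = (+0.9433, -0.3319)
edge 3: e_3 = (+3.20, -3.69);  n_3 = (-0.7555, -0.6552)
∠(n_0, n_3) = 119.68°
δ = |180° − 119.68°| = 60.32°
60.32° ≤ 2α = 73.74°  →  valid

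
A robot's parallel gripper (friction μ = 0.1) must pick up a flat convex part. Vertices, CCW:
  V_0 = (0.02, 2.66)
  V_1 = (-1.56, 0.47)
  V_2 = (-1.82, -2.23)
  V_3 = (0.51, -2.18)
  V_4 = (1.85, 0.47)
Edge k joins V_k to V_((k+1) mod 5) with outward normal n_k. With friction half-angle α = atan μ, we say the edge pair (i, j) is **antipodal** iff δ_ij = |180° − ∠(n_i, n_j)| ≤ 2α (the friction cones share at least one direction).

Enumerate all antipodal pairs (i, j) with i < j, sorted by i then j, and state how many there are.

α = atan 0.1 = 5.71°;  2α = 11.42°
n_0 = (-0.8110, +0.5851)
n_1 = (-0.9954, +0.0959)
n_2 = (+0.0215, -0.9998)
n_3 = (+0.8924, -0.4513)
n_4 = (+0.7674, +0.6412)
  (0,1): δ = 149.69°  ·
  (0,2): δ = 52.96°  ·
  (0,3): δ = 8.99°  ✓
  (0,4): δ = 75.69°  ·
  (1,2): δ = 83.27°  ·
  (1,3): δ = 21.32°  ·
  (1,4): δ = 45.38°  ·
  (2,3): δ = 118.05°  ·
  (2,4): δ = 51.35°  ·
  (3,4): δ = 113.29°  ·
antipodal pairs: 1

count = 1; pairs: (0,3)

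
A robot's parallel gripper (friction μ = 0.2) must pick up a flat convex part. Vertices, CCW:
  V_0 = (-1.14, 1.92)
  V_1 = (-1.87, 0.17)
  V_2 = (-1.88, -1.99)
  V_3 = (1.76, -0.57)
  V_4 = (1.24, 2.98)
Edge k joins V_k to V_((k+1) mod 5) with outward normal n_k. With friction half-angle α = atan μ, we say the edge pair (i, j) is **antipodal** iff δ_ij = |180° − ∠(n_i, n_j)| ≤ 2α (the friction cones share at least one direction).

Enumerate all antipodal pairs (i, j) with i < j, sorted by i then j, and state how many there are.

α = atan 0.2 = 11.31°;  2α = 22.62°
n_0 = (-0.9229, +0.3850)
n_1 = (-1.0000, +0.0046)
n_2 = (+0.3634, -0.9316)
n_3 = (+0.9894, +0.1449)
n_4 = (-0.4069, +0.9135)
  (0,1): δ = 157.62°  ·
  (0,2): δ = 46.05°  ·
  (0,3): δ = 30.98°  ·
  (0,4): δ = 136.65°  ·
  (1,2): δ = 68.42°  ·
  (1,3): δ = 8.60°  ✓
  (1,4): δ = 114.27°  ·
  (2,3): δ = 102.98°  ·
  (2,4): δ = 2.70°  ✓
  (3,4): δ = 74.33°  ·
antipodal pairs: 2

count = 2; pairs: (1,3), (2,4)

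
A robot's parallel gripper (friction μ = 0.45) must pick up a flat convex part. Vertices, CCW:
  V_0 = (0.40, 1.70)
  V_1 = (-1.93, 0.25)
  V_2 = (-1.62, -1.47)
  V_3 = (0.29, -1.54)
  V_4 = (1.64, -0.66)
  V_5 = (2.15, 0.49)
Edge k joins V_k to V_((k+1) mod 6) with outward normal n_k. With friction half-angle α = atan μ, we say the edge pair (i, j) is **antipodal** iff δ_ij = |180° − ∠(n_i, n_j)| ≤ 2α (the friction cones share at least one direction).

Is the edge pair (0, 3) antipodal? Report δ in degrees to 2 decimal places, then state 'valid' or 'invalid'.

δ = 1.20°, valid

α = atan 0.45 = 24.23°;  2α = 48.46°
edge 0: e_0 = (-2.33, -1.45);  n_0 = (-0.5284, +0.8490)
edge 3: e_3 = (+1.35, +0.88);  n_3 = (+0.5461, -0.8377)
∠(n_0, n_3) = 178.80°
δ = |180° − 178.80°| = 1.20°
1.20° ≤ 2α = 48.46°  →  valid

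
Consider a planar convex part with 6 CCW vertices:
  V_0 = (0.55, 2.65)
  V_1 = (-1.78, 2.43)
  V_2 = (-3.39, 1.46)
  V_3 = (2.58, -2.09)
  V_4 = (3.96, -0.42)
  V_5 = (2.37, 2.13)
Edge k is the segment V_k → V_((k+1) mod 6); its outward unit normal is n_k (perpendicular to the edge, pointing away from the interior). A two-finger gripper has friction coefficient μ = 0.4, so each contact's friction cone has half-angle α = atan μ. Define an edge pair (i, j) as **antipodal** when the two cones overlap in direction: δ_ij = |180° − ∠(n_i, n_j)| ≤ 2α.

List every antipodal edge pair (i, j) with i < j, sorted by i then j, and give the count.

α = atan 0.4 = 21.80°;  2α = 43.60°
n_0 = (-0.0940, +0.9956)
n_1 = (-0.5161, +0.8566)
n_2 = (-0.5111, -0.8595)
n_3 = (+0.7709, -0.6370)
n_4 = (+0.8486, +0.5291)
n_5 = (+0.2747, +0.9615)
  (0,1): δ = 154.33°  ·
  (0,2): δ = 36.13°  ✓
  (0,3): δ = 45.04°  ·
  (0,4): δ = 116.55°  ·
  (0,5): δ = 158.66°  ·
  (1,2): δ = 61.81°  ·
  (1,3): δ = 19.36°  ✓
  (1,4): δ = 90.88°  ·
  (1,5): δ = 132.99°  ·
  (2,3): δ = 98.83°  ·
  (2,4): δ = 27.32°  ✓
  (2,5): δ = 14.79°  ✓
  (3,4): δ = 108.49°  ·
  (3,5): δ = 66.38°  ·
  (4,5): δ = 137.89°  ·
antipodal pairs: 4

count = 4; pairs: (0,2), (1,3), (2,4), (2,5)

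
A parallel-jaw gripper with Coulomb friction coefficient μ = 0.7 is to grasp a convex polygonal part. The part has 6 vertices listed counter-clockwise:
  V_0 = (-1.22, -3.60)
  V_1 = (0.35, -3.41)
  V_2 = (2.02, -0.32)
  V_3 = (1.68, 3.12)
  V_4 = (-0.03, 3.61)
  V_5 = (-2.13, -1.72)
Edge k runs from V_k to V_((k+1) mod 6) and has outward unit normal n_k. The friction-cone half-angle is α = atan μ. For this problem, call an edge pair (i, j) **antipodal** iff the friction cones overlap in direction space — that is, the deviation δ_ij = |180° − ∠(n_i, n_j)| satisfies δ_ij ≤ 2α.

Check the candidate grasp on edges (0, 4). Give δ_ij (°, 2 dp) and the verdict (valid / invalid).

α = atan 0.7 = 34.99°;  2α = 69.98°
edge 0: e_0 = (+1.57, +0.19);  n_0 = (+0.1201, -0.9928)
edge 4: e_4 = (-2.10, -5.33);  n_4 = (-0.9304, +0.3666)
∠(n_0, n_4) = 118.40°
δ = |180° − 118.40°| = 61.60°
61.60° ≤ 2α = 69.98°  →  valid

δ = 61.60°, valid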